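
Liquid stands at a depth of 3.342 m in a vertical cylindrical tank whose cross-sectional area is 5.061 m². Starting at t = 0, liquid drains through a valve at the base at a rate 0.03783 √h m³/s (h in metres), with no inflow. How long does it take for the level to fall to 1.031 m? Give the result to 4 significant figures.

Volume balance on the tank: A dh/dt = −0.03783 √h.
Separate and integrate: 2(√h − √h₀) = −(0.03783/A) t.
t = 2A(√h₀ − √h)/0.03783 = 2·5.061·(√3.342 − √1.031)/0.03783
  = 10.1220 × (1.82811 − 1.01538) / 0.03783 = 217.459 s.

217.5 s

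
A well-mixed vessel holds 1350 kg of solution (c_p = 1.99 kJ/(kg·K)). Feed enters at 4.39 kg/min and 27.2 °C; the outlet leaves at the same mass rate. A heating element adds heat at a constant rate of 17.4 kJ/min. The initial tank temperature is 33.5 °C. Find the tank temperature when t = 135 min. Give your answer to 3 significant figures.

32.0 °C

M c_p dT/dt = ṁ c_p (T_in − T) + Q̇.
Rearrange: dT/dt = (T_ss − T)/τ with τ = M/ṁ = 307.52 min and T_ss = T_in + Q̇/(ṁ c_p) = 29.192 °C.
This is linear first-order; T(t) = T_ss + (T₀ − T_ss) e^(−t/τ).
T(135) = 29.192 + (4.3083)·e^(−135/307.52) = 29.192 + (4.3083)·0.64468 = 31.969 °C.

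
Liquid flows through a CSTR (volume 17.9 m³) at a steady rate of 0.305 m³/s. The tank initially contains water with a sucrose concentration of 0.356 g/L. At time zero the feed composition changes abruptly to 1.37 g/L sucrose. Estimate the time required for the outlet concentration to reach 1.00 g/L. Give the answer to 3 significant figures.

59.2 s

Species balance: V dC/dt = Q(C_in − C) ⇒ τ = V/Q = 58.689 s.
C(t) = C_in + (C₀ − C_in) e^(−t/τ). Set C = 1.00 and solve for t:
e^(−t/τ) = (C − C_in)/(C₀ − C_in) = (1.00 − 1.37)/(0.356 − 1.37) = 0.36489
t = −τ ln(…) = 58.689 × 1.0082 = 59.167 s.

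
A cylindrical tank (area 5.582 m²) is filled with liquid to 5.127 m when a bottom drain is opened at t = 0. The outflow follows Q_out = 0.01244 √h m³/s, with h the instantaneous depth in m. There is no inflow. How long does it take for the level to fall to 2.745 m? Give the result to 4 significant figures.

545.2 s

With no inflow, A dh/dt = −0.01244 √h.
∫ h^(−1/2) dh = −(0.01244/A) ∫ dt, giving 2√h = 2√h₀ − (0.01244/A) t.
t = 2A(√h₀ − √h)/0.01244 = 2·5.582·(√5.127 − √2.745)/0.01244
  = 11.1640 × (2.26429 − 1.65680) / 0.01244 = 545.173 s.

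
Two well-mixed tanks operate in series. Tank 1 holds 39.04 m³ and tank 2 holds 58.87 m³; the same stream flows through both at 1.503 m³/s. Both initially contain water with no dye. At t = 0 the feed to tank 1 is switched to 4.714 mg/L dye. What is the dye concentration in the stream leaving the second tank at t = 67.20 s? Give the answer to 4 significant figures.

Time constants: τᵢ = Vᵢ/Q for each well-mixed tank.
τ₁ = 39.04/1.503 = 25.9747 s; τ₂ = 58.87/1.503 = 39.1683 s.
Solving the cascade with C₁(0)=C₂(0)=0 gives C₂(t) = C_in[1 − (τ₁ e^(−t/τ₁) − τ₂ e^(−t/τ₂))/(τ₁ − τ₂)].
At t = 67.20: e^(−t/τ₁) = 0.0752356, e^(−t/τ₂) = 0.179843.
C₂ = 4.714·[1 − (25.9747·0.0752356 − 39.1683·0.179843)/(-13.1936)] = 4.714·0.614213 = 2.89540 mg/L.

2.895 mg/L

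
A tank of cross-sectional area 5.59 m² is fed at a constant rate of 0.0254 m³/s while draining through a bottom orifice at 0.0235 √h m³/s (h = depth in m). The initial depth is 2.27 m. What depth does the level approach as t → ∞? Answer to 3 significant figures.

Level balance: A dh/dt = 0.0254 − 0.0235 √h. Setting dh/dt = 0:
Q_in = 0.0235 √h_ss ⇒ √h_ss = 0.0254/0.0235 = 1.0809.
h_ss = 1.0809² = 1.1682 m. (Since h₀ = 2.27 m > h_ss, the level will fall toward this value.)

1.17 m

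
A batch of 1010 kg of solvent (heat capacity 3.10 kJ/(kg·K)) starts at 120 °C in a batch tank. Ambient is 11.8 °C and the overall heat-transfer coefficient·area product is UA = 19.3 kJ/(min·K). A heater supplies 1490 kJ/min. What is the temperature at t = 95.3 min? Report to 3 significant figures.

Heat balance on the well-mixed liquid: M c_p dT/dt = −UA(T − T_amb) + Q̇.
dT/dt = (T_ss − T)/τ with T_ss = T_amb + Q̇/UA = 11.8 + 1490/19.3 = 89.002 °C, τ = M c_p/UA = 1010·3.10/19.3 = 162.23 min.
Integrating: T(t) = T_ss + (T₀ − T_ss) e^(−t/τ).
T(95.3) = 89.002 + (30.998)·0.55575 = 106.23 °C.

106 °C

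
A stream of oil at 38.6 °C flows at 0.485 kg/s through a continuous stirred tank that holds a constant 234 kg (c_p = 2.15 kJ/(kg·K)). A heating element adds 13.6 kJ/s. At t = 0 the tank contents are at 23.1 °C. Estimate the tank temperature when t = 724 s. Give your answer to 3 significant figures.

Unsteady energy balance on the tank contents: M c_p dT/dt = ṁ c_p (T_in − T) + 13.6.
τ = M/ṁ = 482.47 s; T_ss = T_in + Q̇/(ṁ c_p) = 38.6 + 13.6/(0.485·2.15) = 51.642 °C.
This is linear first-order; T(t) = T_ss + (T₀ − T_ss) e^(−t/τ).
T(724) = 51.642 + (-28.542)·e^(−724/482.47) = 51.642 + (-28.542)·0.22300 = 45.278 °C.

45.3 °C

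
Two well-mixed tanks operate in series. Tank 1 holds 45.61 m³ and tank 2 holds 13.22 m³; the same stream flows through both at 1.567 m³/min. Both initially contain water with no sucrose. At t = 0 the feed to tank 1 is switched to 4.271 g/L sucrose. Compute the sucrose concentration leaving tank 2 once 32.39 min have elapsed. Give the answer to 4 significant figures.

Species balance on tank i: dCᵢ/dt = (Cᵢ₋₁ − Cᵢ)/τᵢ with τᵢ = Vᵢ/Q.
τ₁ = 45.61/1.567 = 29.1066 min; τ₂ = 13.22/1.567 = 8.43650 min.
Solving the cascade with C₁(0)=C₂(0)=0 gives C₂(t) = C_in[1 − (τ₁ e^(−t/τ₁) − τ₂ e^(−t/τ₂))/(τ₁ − τ₂)].
At t = 32.39: e^(−t/τ₁) = 0.328635, e^(−t/τ₂) = 0.0215093.
C₂ = 4.271·[1 − (29.1066·0.328635 − 8.43650·0.0215093)/(20.6701)] = 4.271·0.546011 = 2.33201 g/L.

2.332 g/L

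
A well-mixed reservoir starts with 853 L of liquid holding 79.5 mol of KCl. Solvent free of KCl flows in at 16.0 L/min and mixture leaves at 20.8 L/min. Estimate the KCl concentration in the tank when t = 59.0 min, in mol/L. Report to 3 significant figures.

0.0243 mol/L

Let m(t) be the amount of KCl. Volume: V(t) = V₀ + (Q_in − Q_out) t = 853 − 4.8000 t; V(59.0) = 569.80 L.
No KCl enters, so dm/dt = −Q_out · (m/V).
Separate: dm/m = −Q_out dt/V(t) ⇒ ln(m/m₀) = −(Q_out/(Q_in−Q_out)) ln(V/V₀).
m = m₀ (V₀/V)^(Q_out/(Q_in−Q_out)) = 79.5 × (853/569.80)^(-4.3333) = 13.837 mol.
C = m/V = 13.837/569.80 = 0.024285 mol/L.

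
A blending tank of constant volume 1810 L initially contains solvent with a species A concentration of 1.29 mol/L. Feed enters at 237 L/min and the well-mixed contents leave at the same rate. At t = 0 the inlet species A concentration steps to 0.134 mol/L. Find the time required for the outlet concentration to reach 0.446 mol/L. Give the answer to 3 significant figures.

10.0 min

Species balance: V dC/dt = Q(C_in − C) ⇒ τ = V/Q = 7.6371 min.
C(t) = C_in + (C₀ − C_in) e^(−t/τ). Set C = 0.446 and solve for t:
e^(−t/τ) = (C − C_in)/(C₀ − C_in) = (0.446 − 0.134)/(1.29 − 0.134) = 0.26990
t = −τ ln(…) = 7.6371 × 1.3097 = 10.002 min.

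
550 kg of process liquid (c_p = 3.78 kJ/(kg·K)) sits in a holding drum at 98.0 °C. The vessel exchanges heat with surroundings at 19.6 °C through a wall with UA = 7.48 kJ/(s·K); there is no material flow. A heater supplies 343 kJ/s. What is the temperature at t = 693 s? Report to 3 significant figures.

68.1 °C

Energy balance: M c_p dT/dt = −UA(T − T_amb) + Q̇.
dT/dt = (T_ss − T)/τ with T_ss = T_amb + Q̇/UA = 19.6 + 343/7.48 = 65.456 °C, τ = M c_p/UA = 550·3.78/7.48 = 277.94 s.
Integrating: T(t) = T_ss + (T₀ − T_ss) e^(−t/τ).
T(693) = 65.456 + (32.544)·0.082634 = 68.145 °C.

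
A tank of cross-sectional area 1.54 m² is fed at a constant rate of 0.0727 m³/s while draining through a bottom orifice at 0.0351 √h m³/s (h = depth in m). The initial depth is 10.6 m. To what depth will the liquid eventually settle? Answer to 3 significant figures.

Level balance: A dh/dt = 0.0727 − 0.0351 √h. Setting dh/dt = 0:
Q_in = 0.0351 √h_ss ⇒ √h_ss = 0.0727/0.0351 = 2.0712.
h_ss = 2.0712² = 4.2900 m. (Since h₀ = 10.6 m > h_ss, the level will fall toward this value.)

4.29 m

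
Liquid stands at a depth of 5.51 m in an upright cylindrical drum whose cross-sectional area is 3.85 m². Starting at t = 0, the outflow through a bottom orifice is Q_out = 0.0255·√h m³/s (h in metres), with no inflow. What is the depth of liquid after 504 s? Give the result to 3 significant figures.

With no inflow, A dh/dt = −0.0255 √h.
∫ h^(−1/2) dh = −(0.0255/A) ∫ dt, giving 2√h = 2√h₀ − (0.0255/A) t.
√h = √5.51 − 0.0255·504/(2·3.85) = 2.3473 − 1.6691 = 0.67825.
h = 0.67825² = 0.46002 m.

0.460 m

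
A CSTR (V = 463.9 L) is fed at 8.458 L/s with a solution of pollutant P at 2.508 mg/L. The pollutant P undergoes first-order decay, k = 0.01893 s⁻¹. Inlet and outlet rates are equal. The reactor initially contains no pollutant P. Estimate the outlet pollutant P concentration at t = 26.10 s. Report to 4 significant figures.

0.7640 mg/L

Accumulation = in − out − consumed: V dC/dt = Q C_in − Q C − k V C.
This is linear with rate a = Q/V + k = 0.0371624 s⁻¹.
C_ss = Q C_in/(Q + kV) = 1.23046 mg/L; C(t) = C_ss + (C₀ − C_ss) e^(−a t).
C(26.10) = 1.23046 + (-1.23046)·e^(−0.0371624·26.10) = 1.23046 + (-1.23046)·0.379107 = 0.763984 mg/L.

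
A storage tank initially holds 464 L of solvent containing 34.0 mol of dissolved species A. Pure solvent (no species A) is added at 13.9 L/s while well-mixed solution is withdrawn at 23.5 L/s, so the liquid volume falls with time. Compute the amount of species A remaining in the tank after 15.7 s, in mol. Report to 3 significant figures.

Total volume: dV/dt = Q_in − Q_out = -9.6000 L/s, so V(t) = 464 − 9.6000 t and V(15.7) = 313.28 L.
No species A enters, so dm/dt = −Q_out · (m/V).
Separate: dm/m = −Q_out dt/V(t) ⇒ ln(m/m₀) = −(Q_out/(Q_in−Q_out)) ln(V/V₀).
m = m₀ (V₀/V)^(Q_out/(Q_in−Q_out)) = 34.0 × (464/313.28)^(-2.4479) = 12.999 mol.

13.0 mol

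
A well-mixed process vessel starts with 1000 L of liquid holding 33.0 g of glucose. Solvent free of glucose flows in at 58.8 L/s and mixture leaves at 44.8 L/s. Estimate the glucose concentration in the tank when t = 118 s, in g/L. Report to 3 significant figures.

Let m(t) be the amount of glucose. Volume: V(t) = V₀ + (Q_in − Q_out) t = 1000 + 14.000 t; V(118) = 2652.0 L.
No glucose enters, so dm/dt = −Q_out · (m/V).
dm/m = −Q_out dt/(V₀ + 14.000 t); integrating gives ln(m/m₀) = −(Q_out/(Q_in−Q_out)) ln(V/V₀).
m = m₀ (V₀/V)^(Q_out/(Q_in−Q_out)) = 33.0 × (1000/2652.0)^(3.2000) = 1.4557 g.
C = m/V = 1.4557/2652.0 = 0.00054892 g/L.

0.000549 g/L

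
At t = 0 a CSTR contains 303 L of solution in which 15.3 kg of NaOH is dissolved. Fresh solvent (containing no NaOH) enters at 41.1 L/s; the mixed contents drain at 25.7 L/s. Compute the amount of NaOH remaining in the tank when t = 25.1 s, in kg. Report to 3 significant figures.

3.88 kg

Let m(t) be the amount of NaOH. Volume: V(t) = V₀ + (Q_in − Q_out) t = 303 + 15.400 t; V(25.1) = 689.54 L.
Species balance (pure solvent in): dm/dt = −Q_out · m/V(t).
Separate: dm/m = −Q_out dt/V(t) ⇒ ln(m/m₀) = −(Q_out/(Q_in−Q_out)) ln(V/V₀).
m = m₀ (V₀/V)^(Q_out/(Q_in−Q_out)) = 15.3 × (303/689.54)^(1.6688) = 3.8790 kg.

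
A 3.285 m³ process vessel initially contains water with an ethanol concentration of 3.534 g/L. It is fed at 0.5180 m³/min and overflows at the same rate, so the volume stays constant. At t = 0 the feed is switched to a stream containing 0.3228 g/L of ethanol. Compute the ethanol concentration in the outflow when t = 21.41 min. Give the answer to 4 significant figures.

0.4326 g/L

Mass balance on the solute (V constant): V dC/dt = Q(C_in − C).
Time constant τ = V/Q = 3.285/0.5180 = 6.34170 min.
Integrating: C(t) = C_in + (C₀ − C_in) e^(−t/τ).
C(21.41) = 0.3228 + (3.534 − 0.3228)·e^(−21.41/6.34170) = 0.3228 + (3.21120)·0.0341816 = 0.432564 g/L.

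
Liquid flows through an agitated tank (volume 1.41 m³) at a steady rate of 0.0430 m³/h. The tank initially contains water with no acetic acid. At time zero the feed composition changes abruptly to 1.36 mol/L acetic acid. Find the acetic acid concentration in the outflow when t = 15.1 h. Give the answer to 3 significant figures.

Transient balance on the dissolved component: V dC/dt = Q(C_in − C).
Rewrite as dC/dt + C/τ = C_in/τ, τ = V/Q = 32.791 h.
Solution: C(t) = C_in + (C₀ − C_in) e^(−t/τ).
C(15.1) = 1.36 + (0 − 1.36)·e^(−15.1/32.791) = 1.36 + (-1.3600)·0.63097 = 0.50188 mol/L.

0.502 mol/L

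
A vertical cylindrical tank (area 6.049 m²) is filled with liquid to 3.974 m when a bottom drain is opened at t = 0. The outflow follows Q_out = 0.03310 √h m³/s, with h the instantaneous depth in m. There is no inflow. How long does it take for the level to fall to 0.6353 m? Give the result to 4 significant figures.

With no inflow, A dh/dt = −0.03310 √h.
∫ h^(−1/2) dh = −(0.03310/A) ∫ dt, giving 2√h = 2√h₀ − (0.03310/A) t.
t = 2A(√h₀ − √h)/0.03310 = 2·6.049·(√3.974 − √0.6353)/0.03310
  = 12.0980 × (1.99349 − 0.797057) / 0.03310 = 437.294 s.

437.3 s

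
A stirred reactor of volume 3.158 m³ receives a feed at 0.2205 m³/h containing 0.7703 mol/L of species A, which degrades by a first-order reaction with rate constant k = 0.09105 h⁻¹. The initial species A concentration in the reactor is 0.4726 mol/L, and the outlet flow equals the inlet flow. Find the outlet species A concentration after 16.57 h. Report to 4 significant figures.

0.3439 mol/L

Species balance: V dC/dt = Q C_in − Q C − k V C.
dC/dt = (Q/V) C_in − (Q/V + k) C; effective rate a = Q/V + k = 0.0698227 + 0.09105 = 0.160873 h⁻¹.
C_ss = Q C_in/(Q + kV) = 0.334329 mol/L; C(t) = C_ss + (C₀ − C_ss) e^(−a t).
C(16.57) = 0.334329 + (0.138271)·e^(−0.160873·16.57) = 0.334329 + (0.138271)·0.0695534 = 0.343946 mol/L.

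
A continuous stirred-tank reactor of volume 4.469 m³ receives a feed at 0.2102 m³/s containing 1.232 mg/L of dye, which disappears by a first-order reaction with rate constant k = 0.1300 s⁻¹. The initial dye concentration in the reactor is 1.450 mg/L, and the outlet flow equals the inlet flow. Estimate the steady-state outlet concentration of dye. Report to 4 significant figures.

0.3273 mg/L

V dC/dt = Q(C_in − C) − k V C.
Steady state (dC/dt = 0): C_ss = Q C_in/(Q + kV) = C_in/(1 + kV/Q).
C_ss = 0.2102·1.232/(0.2102 + 0.1300·4.469) = 0.258966/0.791170 = 0.327321 mg/L.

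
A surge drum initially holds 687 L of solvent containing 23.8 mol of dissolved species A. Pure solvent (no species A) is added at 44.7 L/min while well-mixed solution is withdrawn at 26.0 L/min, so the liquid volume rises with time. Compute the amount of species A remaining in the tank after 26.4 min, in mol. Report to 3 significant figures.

Total volume: dV/dt = Q_in − Q_out = 18.700 L/min, so V(t) = 687 + 18.700 t and V(26.4) = 1180.7 L.
Species balance (pure solvent in): dm/dt = −Q_out · m/V(t).
dm/m = −Q_out dt/(V₀ + 18.700 t); integrating gives ln(m/m₀) = −(Q_out/(Q_in−Q_out)) ln(V/V₀).
m = m₀ (V₀/V)^(Q_out/(Q_in−Q_out)) = 23.8 × (687/1180.7)^(1.3904) = 11.210 mol.

11.2 mol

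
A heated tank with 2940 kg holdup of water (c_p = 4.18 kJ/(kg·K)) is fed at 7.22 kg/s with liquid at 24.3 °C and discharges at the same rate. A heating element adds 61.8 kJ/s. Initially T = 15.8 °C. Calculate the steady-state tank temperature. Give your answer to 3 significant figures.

M c_p dT/dt = ṁ c_p (T_in − T) + Q̇.
At steady state dT/dt = 0 ⇒ T_ss = T_in + Q̇/(ṁ c_p) = 24.3 + 61.8/(7.22·4.18) = 26.348 °C.

26.3 °C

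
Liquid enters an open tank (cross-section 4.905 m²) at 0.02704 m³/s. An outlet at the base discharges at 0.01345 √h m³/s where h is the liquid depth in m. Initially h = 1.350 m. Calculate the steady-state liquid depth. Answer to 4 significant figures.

4.042 m

Volume balance on the tank: A dh/dt = Q_in − 0.01345 √h. At steady state dh/dt = 0:
Q_in = 0.01345 √h_ss ⇒ √h_ss = 0.02704/0.01345 = 2.01041.
h_ss = 2.01041² = 4.04174 m. (Since h₀ = 1.350 m < h_ss, the level will rise toward this value.)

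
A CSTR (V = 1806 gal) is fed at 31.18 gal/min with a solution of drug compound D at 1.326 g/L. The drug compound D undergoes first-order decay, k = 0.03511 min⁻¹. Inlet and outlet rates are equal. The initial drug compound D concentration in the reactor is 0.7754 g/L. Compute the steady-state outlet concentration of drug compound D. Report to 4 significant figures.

Accumulation = in − out − consumed: V dC/dt = Q C_in − Q C − k V C.
Steady state (dC/dt = 0): C_ss = Q C_in/(Q + kV) = C_in/(1 + kV/Q).
C_ss = 31.18·1.326/(31.18 + 0.03511·1806) = 41.3447/94.5887 = 0.437100 g/L.

0.4371 g/L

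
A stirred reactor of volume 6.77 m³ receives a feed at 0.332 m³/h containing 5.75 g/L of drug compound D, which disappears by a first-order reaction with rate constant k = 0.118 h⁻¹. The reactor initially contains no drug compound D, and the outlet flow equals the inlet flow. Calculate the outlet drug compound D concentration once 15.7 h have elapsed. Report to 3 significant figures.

1.57 g/L

Accumulation = in − out − consumed: V dC/dt = Q C_in − Q C − k V C.
dC/dt = (Q/V) C_in − (Q/V + k) C; effective rate a = Q/V + k = 0.049040 + 0.118 = 0.16704 h⁻¹.
C_ss = Q C_in/(Q + kV) = 1.6881 g/L; C(t) = C_ss + (C₀ − C_ss) e^(−a t).
C(15.7) = 1.6881 + (-1.6881)·e^(−0.16704·15.7) = 1.6881 + (-1.6881)·0.072619 = 1.5655 g/L.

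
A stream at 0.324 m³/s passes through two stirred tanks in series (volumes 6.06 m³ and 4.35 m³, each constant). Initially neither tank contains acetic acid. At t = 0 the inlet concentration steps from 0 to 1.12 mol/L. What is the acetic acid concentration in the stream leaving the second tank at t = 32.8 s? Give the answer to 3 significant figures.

0.680 mol/L

Each tank obeys Vᵢ dCᵢ/dt = Q(Cᵢ₋₁ − Cᵢ), so τᵢ = Vᵢ/Q.
τ₁ = 6.06/0.324 = 18.704 s; τ₂ = 4.35/0.324 = 13.426 s.
Solving the cascade with C₁(0)=C₂(0)=0 gives C₂(t) = C_in[1 − (τ₁ e^(−t/τ₁) − τ₂ e^(−t/τ₂))/(τ₁ − τ₂)].
At t = 32.8: e^(−t/τ₁) = 0.17314, e^(−t/τ₂) = 0.086897.
C₂ = 1.12·[1 − (18.704·0.17314 − 13.426·0.086897)/(5.2778)] = 1.12·0.60747 = 0.68037 mol/L.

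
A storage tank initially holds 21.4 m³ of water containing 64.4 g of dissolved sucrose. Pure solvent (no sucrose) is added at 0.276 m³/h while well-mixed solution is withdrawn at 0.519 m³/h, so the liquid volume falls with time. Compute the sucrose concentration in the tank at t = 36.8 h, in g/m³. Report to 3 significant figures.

Let m(t) be the amount of sucrose. Volume: V(t) = V₀ + (Q_in − Q_out) t = 21.4 − 0.24300 t; V(36.8) = 12.458 m³.
Solute balance: dm/dt = 0 − Q_out C = −Q_out m/V(t).
Separate: dm/m = −Q_out dt/V(t) ⇒ ln(m/m₀) = −(Q_out/(Q_in−Q_out)) ln(V/V₀).
m = m₀ (V₀/V)^(Q_out/(Q_in−Q_out)) = 64.4 × (21.4/12.458)^(-2.1358) = 20.278 g.
C = m/V = 20.278/12.458 = 1.6277 g/m³.

1.63 g/m³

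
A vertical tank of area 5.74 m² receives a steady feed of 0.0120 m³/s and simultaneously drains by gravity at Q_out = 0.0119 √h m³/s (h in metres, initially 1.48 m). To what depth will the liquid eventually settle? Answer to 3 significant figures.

1.02 m

Mass balance (ρ constant): A dh/dt = Q_in − 0.0119 √h. At steady state dh/dt = 0:
Q_in = 0.0119 √h_ss ⇒ √h_ss = 0.0120/0.0119 = 1.0084.
h_ss = 1.0084² = 1.0169 m. (Since h₀ = 1.48 m > h_ss, the level will fall toward this value.)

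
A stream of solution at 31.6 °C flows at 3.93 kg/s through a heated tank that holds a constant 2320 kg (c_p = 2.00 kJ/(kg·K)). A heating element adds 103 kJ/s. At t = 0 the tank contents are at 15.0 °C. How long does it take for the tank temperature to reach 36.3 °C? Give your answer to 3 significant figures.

M c_p dT/dt = ṁ c_p (T_in − T) + Q̇.
τ = M/ṁ = 590.33 s; T_ss = T_in + Q̇/(ṁ c_p) = 44.704 °C.
T(t) = T_ss + (T₀ − T_ss) e^(−t/τ). Set T = 36.3:
e^(−t/τ) = (36.3 − 44.704)/(15.0 − 44.704) = 0.28293
t = −590.33 · ln(0.28293) = 745.32 s.

745 s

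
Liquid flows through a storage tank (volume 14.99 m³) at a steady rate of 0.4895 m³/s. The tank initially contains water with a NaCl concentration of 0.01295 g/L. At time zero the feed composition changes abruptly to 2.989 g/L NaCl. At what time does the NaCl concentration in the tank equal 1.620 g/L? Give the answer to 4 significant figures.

Species balance: V dC/dt = Q(C_in − C) ⇒ τ = V/Q = 30.6231 s.
C(t) = C_in + (C₀ − C_in) e^(−t/τ). Set C = 1.620 and solve for t:
e^(−t/τ) = (C − C_in)/(C₀ − C_in) = (1.620 − 2.989)/(0.01295 − 2.989) = 0.460006
t = −τ ln(…) = 30.6231 × 0.776516 = 23.7793 s.

23.78 s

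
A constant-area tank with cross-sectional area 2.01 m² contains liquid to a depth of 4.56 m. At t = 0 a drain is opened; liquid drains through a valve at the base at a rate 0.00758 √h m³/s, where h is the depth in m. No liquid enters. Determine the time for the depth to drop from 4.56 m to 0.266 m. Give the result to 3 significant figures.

With no inflow, A dh/dt = −0.00758 √h.
Separate and integrate: 2(√h − √h₀) = −(0.00758/A) t.
t = 2A(√h₀ − √h)/0.00758 = 2·2.01·(√4.56 − √0.266)/0.00758
  = 4.0200 × (2.1354 − 0.51575) / 0.00758 = 858.98 s.

859 s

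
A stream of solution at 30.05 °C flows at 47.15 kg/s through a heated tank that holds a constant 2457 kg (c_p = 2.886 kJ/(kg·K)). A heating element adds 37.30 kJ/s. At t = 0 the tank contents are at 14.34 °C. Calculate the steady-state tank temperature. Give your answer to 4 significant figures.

30.32 °C

M c_p dT/dt = ṁ c_p (T_in − T) + Q̇.
At steady state dT/dt = 0 ⇒ T_ss = T_in + Q̇/(ṁ c_p) = 30.05 + 37.30/(47.15·2.886) = 30.3241 °C.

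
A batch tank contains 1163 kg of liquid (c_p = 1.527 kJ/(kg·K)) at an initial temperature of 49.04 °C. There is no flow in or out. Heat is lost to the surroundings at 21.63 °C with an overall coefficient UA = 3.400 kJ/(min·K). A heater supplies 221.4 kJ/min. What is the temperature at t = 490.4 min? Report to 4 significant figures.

72.00 °C

Energy balance: M c_p dT/dt = −UA(T − T_amb) + Q̇.
dT/dt = (T_ss − T)/τ with T_ss = T_amb + Q̇/UA = 21.63 + 221.4/3.400 = 86.7476 °C, τ = M c_p/UA = 1163·1.527/3.400 = 522.324 min.
T approaches T_ss exponentially: T(t) = T_ss + (T₀ − T_ss) e^(−t/τ).
T(490.4) = 86.7476 + (-37.7076)·0.391065 = 72.0015 °C.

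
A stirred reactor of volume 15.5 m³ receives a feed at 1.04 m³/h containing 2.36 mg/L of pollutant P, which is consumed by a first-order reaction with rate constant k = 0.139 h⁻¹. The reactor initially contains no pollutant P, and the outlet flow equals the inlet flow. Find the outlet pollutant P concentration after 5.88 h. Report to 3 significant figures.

Accumulation = in − out − consumed: V dC/dt = Q C_in − Q C − k V C.
This is linear with rate a = Q/V + k = 0.20610 h⁻¹.
C_ss = Q C_in/(Q + kV) = 0.76832 mg/L; C(t) = C_ss + (C₀ − C_ss) e^(−a t).
C(5.88) = 0.76832 + (-0.76832)·e^(−0.20610·5.88) = 0.76832 + (-0.76832)·0.29765 = 0.53963 mg/L.

0.540 mg/L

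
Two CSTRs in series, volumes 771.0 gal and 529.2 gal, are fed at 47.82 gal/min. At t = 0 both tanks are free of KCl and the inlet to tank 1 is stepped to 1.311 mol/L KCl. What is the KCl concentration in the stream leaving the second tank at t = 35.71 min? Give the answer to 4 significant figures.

0.9685 mol/L

Time constants: τᵢ = Vᵢ/Q for each well-mixed tank.
τ₁ = 771.0/47.82 = 16.1230 min; τ₂ = 529.2/47.82 = 11.0665 min.
Solving the cascade with C₁(0)=C₂(0)=0 gives C₂(t) = C_in[1 − (τ₁ e^(−t/τ₁) − τ₂ e^(−t/τ₂))/(τ₁ − τ₂)].
At t = 35.71: e^(−t/τ₁) = 0.109169, e^(−t/τ₂) = 0.0396821.
C₂ = 1.311·[1 − (16.1230·0.109169 − 11.0665·0.0396821)/(5.05646)] = 1.311·0.738751 = 0.968503 mol/L.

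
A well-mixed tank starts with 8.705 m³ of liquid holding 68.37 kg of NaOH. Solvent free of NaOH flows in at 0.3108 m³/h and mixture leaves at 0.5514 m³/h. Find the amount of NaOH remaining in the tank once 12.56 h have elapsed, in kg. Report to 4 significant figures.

25.73 kg

Let m(t) be the amount of NaOH. Volume: V(t) = V₀ + (Q_in − Q_out) t = 8.705 − 0.240600 t; V(12.56) = 5.68306 m³.
Solute balance: dm/dt = 0 − Q_out C = −Q_out m/V(t).
Separate: dm/m = −Q_out dt/V(t) ⇒ ln(m/m₀) = −(Q_out/(Q_in−Q_out)) ln(V/V₀).
m = m₀ (V₀/V)^(Q_out/(Q_in−Q_out)) = 68.37 × (8.705/5.68306)^(-2.29177) = 25.7313 kg.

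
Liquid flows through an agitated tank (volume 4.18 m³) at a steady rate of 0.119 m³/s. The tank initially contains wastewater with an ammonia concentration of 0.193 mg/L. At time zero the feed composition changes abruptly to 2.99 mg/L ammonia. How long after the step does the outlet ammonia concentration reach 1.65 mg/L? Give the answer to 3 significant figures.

25.8 s

Transient balance on the dissolved component: V dC/dt = Q(C_in − C), so τ = V/Q = 35.126 s.
C(t) = C_in + (C₀ − C_in) e^(−t/τ). Set C = 1.65 and solve for t:
e^(−t/τ) = (C − C_in)/(C₀ − C_in) = (1.65 − 2.99)/(0.193 − 2.99) = 0.47908
t = −τ ln(…) = 35.126 × 0.73588 = 25.848 s.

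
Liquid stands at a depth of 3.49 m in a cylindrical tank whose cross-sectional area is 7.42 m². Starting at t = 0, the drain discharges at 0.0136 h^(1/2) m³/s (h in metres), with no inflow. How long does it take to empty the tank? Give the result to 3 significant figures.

2040 s

With no inflow, A dh/dt = −0.0136 √h.
∫ h^(−1/2) dh = −(0.0136/A) ∫ dt, giving 2√h = 2√h₀ − (0.0136/A) t.
Set h = 0: 2√h₀ = (0.0136/A) t_empty ⇒ t_empty = 2A√h₀/0.0136.
t_empty = 2·7.42·√3.49/0.0136 = 14.840·1.8682/0.0136 = 2038.5 s.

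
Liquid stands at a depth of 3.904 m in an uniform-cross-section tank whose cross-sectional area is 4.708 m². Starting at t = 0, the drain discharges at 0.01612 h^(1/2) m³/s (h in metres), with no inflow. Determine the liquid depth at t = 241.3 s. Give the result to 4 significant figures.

2.442 m

With no inflow, A dh/dt = −0.01612 √h.
This is separable: 2 d(√h)/dt = −0.01612/A, so √h = √h₀ − (0.01612/(2A)) t.
√h = √3.904 − 0.01612·241.3/(2·4.708) = 1.97585 − 0.413101 = 1.56275.
h = 1.56275² = 2.44220 m.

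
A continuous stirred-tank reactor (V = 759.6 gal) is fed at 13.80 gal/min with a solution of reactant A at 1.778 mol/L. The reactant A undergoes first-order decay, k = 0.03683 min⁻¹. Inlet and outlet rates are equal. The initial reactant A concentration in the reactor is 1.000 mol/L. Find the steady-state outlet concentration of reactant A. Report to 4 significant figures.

0.5873 mol/L

V dC/dt = Q(C_in − C) − k V C.
Steady state (dC/dt = 0): C_ss = Q C_in/(Q + kV) = C_in/(1 + kV/Q).
C_ss = 13.80·1.778/(13.80 + 0.03683·759.6) = 24.5364/41.7761 = 0.587331 mol/L.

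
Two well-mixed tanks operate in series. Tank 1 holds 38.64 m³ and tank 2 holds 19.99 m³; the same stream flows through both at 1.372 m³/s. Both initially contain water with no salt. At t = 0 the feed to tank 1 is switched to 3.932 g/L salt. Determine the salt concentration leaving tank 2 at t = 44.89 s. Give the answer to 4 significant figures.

Time constants: τᵢ = Vᵢ/Q for each well-mixed tank.
τ₁ = 38.64/1.372 = 28.1633 s; τ₂ = 19.99/1.372 = 14.5700 s.
Solving the cascade with C₁(0)=C₂(0)=0 gives C₂(t) = C_in[1 − (τ₁ e^(−t/τ₁) − τ₂ e^(−t/τ₂))/(τ₁ − τ₂)].
At t = 44.89: e^(−t/τ₁) = 0.203128, e^(−t/τ₂) = 0.0459136.
C₂ = 3.932·[1 − (28.1633·0.203128 − 14.5700·0.0459136)/(13.5933)] = 3.932·0.628362 = 2.47072 g/L.

2.471 g/L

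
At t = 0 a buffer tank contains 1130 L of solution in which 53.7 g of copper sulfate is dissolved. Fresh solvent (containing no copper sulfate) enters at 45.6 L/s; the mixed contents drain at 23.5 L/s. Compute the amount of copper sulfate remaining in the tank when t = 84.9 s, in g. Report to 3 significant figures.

Total volume: dV/dt = Q_in − Q_out = 22.100 L/s, so V(t) = 1130 + 22.100 t and V(84.9) = 3006.3 L.
Species balance (pure solvent in): dm/dt = −Q_out · m/V(t).
Separate: dm/m = −Q_out dt/V(t) ⇒ ln(m/m₀) = −(Q_out/(Q_in−Q_out)) ln(V/V₀).
m = m₀ (V₀/V)^(Q_out/(Q_in−Q_out)) = 53.7 × (1130/3006.3)^(1.0633) = 18.972 g.

19.0 g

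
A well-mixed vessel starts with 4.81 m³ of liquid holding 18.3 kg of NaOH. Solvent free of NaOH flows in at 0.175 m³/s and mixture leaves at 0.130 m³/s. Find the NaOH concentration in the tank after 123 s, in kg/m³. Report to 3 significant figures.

0.194 kg/m³

Let m(t) be the amount of NaOH. Volume: V(t) = V₀ + (Q_in − Q_out) t = 4.81 + 0.045000 t; V(123) = 10.345 m³.
Solute balance: dm/dt = 0 − Q_out C = −Q_out m/V(t).
dm/m = −Q_out dt/(V₀ + 0.045000 t); integrating gives ln(m/m₀) = −(Q_out/(Q_in−Q_out)) ln(V/V₀).
m = m₀ (V₀/V)^(Q_out/(Q_in−Q_out)) = 18.3 × (4.81/10.345)^(2.8889) = 2.0029 kg.
C = m/V = 2.0029/10.345 = 0.19361 kg/m³.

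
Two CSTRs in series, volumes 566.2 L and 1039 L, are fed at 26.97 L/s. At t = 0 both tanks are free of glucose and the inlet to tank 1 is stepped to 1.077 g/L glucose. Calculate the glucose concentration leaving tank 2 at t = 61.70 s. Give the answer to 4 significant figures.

0.6682 g/L

Time constants: τᵢ = Vᵢ/Q for each well-mixed tank.
τ₁ = 566.2/26.97 = 20.9937 s; τ₂ = 1039/26.97 = 38.5243 s.
Solving the cascade with C₁(0)=C₂(0)=0 gives C₂(t) = C_in[1 − (τ₁ e^(−t/τ₁) − τ₂ e^(−t/τ₂))/(τ₁ − τ₂)].
At t = 61.70: e^(−t/τ₁) = 0.0529198, e^(−t/τ₂) = 0.201576.
C₂ = 1.077·[1 − (20.9937·0.0529198 − 38.5243·0.201576)/(-17.5306)] = 1.077·0.620401 = 0.668171 g/L.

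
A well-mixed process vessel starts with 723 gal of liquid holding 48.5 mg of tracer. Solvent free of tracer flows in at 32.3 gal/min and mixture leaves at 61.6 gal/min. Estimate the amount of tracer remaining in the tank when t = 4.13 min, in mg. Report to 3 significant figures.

Let m(t) be the amount of tracer. Volume: V(t) = V₀ + (Q_in − Q_out) t = 723 − 29.300 t; V(4.13) = 601.99 gal.
Species balance (pure solvent in): dm/dt = −Q_out · m/V(t).
dm/m = −Q_out dt/(V₀ − 29.300 t); integrating gives ln(m/m₀) = −(Q_out/(Q_in−Q_out)) ln(V/V₀).
m = m₀ (V₀/V)^(Q_out/(Q_in−Q_out)) = 48.5 × (723/601.99)^(-2.1024) = 32.999 mg.

33.0 mg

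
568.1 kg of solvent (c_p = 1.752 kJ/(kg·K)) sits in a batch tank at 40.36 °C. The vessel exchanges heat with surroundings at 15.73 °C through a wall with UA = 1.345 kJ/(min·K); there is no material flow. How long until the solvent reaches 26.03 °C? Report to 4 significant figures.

Heat balance on the well-mixed liquid: M c_p dT/dt = −UA(T − T_amb).
τ = M c_p/UA = 740.008 min; T_ss = T_amb = 15.7300 °C.
T(t) = T_ss + (T₀ − T_ss)e^(−t/τ); set T = 26.03:
t = −τ ln[(T − T_ss)/(T₀ − T_ss)] = −740.008 · ln(0.418189) = 645.155 min.

645.2 min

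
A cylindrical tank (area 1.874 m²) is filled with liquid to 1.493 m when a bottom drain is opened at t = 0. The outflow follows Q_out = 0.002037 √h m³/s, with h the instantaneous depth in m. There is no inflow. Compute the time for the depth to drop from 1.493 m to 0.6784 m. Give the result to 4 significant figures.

732.7 s

With no inflow, A dh/dt = −0.002037 √h.
∫ h^(−1/2) dh = −(0.002037/A) ∫ dt, giving 2√h = 2√h₀ − (0.002037/A) t.
t = 2A(√h₀ − √h)/0.002037 = 2·1.874·(√1.493 − √0.6784)/0.002037
  = 3.74800 × (1.22188 − 0.823650) / 0.002037 = 732.734 s.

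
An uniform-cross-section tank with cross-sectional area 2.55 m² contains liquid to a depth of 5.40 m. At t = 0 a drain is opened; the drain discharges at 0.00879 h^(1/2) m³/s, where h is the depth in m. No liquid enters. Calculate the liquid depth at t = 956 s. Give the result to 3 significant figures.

A dh/dt = −Q_out = −0.00879 √h.
This is separable: 2 d(√h)/dt = −0.00879/A, so √h = √h₀ − (0.00879/(2A)) t.
√h = √5.40 − 0.00879·956/(2·2.55) = 2.3238 − 1.6477 = 0.67610.
h = 0.67610² = 0.45711 m.

0.457 m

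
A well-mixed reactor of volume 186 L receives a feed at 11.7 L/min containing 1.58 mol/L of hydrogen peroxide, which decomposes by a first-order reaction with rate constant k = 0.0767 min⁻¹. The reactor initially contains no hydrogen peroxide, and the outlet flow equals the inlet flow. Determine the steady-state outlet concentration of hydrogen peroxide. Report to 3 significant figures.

0.712 mol/L

Species balance: V dC/dt = Q C_in − Q C − k V C.
At steady state: 0 = Q C_in − (Q + kV) C_ss, so C_ss = Q C_in/(Q + kV).
C_ss = 11.7·1.58/(11.7 + 0.0767·186) = 18.486/25.966 = 0.71193 mol/L.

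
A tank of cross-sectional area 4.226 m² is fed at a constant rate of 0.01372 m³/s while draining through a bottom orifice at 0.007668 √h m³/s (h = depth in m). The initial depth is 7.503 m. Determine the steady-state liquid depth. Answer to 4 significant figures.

3.201 m

Level balance: A dh/dt = 0.01372 − 0.007668 √h. Setting dh/dt = 0:
Q_in = 0.007668 √h_ss ⇒ √h_ss = 0.01372/0.007668 = 1.78925.
h_ss = 1.78925² = 3.20143 m. (Since h₀ = 7.503 m > h_ss, the level will fall toward this value.)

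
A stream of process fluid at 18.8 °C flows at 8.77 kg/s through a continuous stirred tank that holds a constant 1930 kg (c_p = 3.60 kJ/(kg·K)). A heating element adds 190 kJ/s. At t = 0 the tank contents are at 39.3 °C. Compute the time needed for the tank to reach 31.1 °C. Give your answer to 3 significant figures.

184 s

M c_p dT/dt = ṁ c_p (T_in − T) + Q̇.
τ = M/ṁ = 220.07 s; T_ss = T_in + Q̇/(ṁ c_p) = 24.818 °C.
T(t) = T_ss + (T₀ − T_ss) e^(−t/τ). Set T = 31.1:
e^(−t/τ) = (31.1 − 24.818)/(39.3 − 24.818) = 0.43378
t = −220.07 · ln(0.43378) = 183.80 s.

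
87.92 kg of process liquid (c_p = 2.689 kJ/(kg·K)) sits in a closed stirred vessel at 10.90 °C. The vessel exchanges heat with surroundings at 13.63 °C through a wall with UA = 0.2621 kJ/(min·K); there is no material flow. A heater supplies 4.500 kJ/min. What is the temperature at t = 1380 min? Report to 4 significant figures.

26.49 °C

Heat balance on the well-mixed liquid: M c_p dT/dt = −UA(T − T_amb) + Q̇.
dT/dt = (T_ss − T)/τ with T_ss = T_amb + Q̇/UA = 13.63 + 4.500/0.2621 = 30.7990 °C, τ = M c_p/UA = 87.92·2.689/0.2621 = 902.010 min.
This is linear first-order; T(t) = T_ss + (T₀ − T_ss) e^(−t/τ).
T(1380) = 30.7990 + (-19.8990)·0.216554 = 26.4898 °C.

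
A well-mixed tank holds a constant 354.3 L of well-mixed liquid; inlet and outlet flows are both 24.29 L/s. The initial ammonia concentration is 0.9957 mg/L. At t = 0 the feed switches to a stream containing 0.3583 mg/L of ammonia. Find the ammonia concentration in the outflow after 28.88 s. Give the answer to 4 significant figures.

Transient balance on the dissolved component: V dC/dt = Q(C_in − C).
Rewrite as dC/dt + C/τ = C_in/τ, τ = V/Q = 14.5862 s.
Solution: C(t) = C_in + (C₀ − C_in) e^(−t/τ).
C(28.88) = 0.3583 + (0.9957 − 0.3583)·e^(−28.88/14.5862) = 0.3583 + (0.637400)·0.138077 = 0.446310 mg/L.

0.4463 mg/L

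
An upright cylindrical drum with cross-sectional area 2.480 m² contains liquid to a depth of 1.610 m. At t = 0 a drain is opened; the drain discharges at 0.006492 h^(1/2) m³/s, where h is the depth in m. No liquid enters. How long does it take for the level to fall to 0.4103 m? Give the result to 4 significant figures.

480.0 s

With no inflow, A dh/dt = −0.006492 √h.
∫ h^(−1/2) dh = −(0.006492/A) ∫ dt, giving 2√h = 2√h₀ − (0.006492/A) t.
t = 2A(√h₀ − √h)/0.006492 = 2·2.480·(√1.610 − √0.4103)/0.006492
  = 4.96000 × (1.26886 − 0.640547) / 0.006492 = 480.041 s.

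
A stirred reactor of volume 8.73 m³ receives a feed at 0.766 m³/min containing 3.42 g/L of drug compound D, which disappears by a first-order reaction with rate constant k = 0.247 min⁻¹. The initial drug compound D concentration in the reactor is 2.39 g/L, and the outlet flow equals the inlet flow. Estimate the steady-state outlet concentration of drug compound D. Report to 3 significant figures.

V dC/dt = Q(C_in − C) − k V C.
At steady state: 0 = Q C_in − (Q + kV) C_ss, so C_ss = Q C_in/(Q + kV).
C_ss = 0.766·3.42/(0.766 + 0.247·8.73) = 2.6197/2.9223 = 0.89646 g/L.

0.896 g/L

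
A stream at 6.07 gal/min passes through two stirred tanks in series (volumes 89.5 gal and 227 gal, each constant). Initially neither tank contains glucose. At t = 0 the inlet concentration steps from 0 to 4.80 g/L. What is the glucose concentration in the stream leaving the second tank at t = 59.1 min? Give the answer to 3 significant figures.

Species balance on tank i: dCᵢ/dt = (Cᵢ₋₁ − Cᵢ)/τᵢ with τᵢ = Vᵢ/Q.
τ₁ = 89.5/6.07 = 14.745 min; τ₂ = 227/6.07 = 37.397 min.
Solving the cascade with C₁(0)=C₂(0)=0 gives C₂(t) = C_in[1 − (τ₁ e^(−t/τ₁) − τ₂ e^(−t/τ₂))/(τ₁ − τ₂)].
At t = 59.1: e^(−t/τ₁) = 0.018165, e^(−t/τ₂) = 0.20591.
C₂ = 4.80·[1 − (14.745·0.018165 − 37.397·0.20591)/(-22.652)] = 4.80·0.67189 = 3.2251 g/L.

3.23 g/L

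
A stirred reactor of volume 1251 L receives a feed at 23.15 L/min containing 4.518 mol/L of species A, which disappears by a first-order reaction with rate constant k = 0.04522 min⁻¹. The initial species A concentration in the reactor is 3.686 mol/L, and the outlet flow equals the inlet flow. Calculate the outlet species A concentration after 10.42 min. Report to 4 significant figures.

Species balance: V dC/dt = Q C_in − Q C − k V C.
dC/dt = (Q/V) C_in − (Q/V + k) C; effective rate a = Q/V + k = 0.0185052 + 0.04522 = 0.0637252 min⁻¹.
C_ss = Q C_in/(Q + kV) = 1.31198 mol/L; C(t) = C_ss + (C₀ − C_ss) e^(−a t).
C(10.42) = 1.31198 + (2.37402)·e^(−0.0637252·10.42) = 1.31198 + (2.37402)·0.514780 = 2.53408 mol/L.

2.534 mol/L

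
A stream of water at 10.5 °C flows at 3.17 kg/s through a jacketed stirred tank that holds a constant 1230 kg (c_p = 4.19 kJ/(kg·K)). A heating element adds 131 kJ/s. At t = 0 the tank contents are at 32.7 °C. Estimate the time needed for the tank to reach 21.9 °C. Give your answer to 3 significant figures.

808 s

M c_p dT/dt = ṁ c_p (T_in − T) + Q̇.
τ = M/ṁ = 388.01 s; T_ss = T_in + Q̇/(ṁ c_p) = 20.363 °C.
T(t) = T_ss + (T₀ − T_ss) e^(−t/τ). Set T = 21.9:
e^(−t/τ) = (21.9 − 20.363)/(32.7 − 20.363) = 0.12460
t = −388.01 · ln(0.12460) = 808.09 s.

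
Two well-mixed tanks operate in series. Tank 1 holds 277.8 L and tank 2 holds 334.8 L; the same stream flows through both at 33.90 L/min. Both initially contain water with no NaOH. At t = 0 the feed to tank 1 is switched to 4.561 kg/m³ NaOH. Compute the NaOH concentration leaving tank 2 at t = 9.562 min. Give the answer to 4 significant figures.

Species balance on tank i: dCᵢ/dt = (Cᵢ₋₁ − Cᵢ)/τᵢ with τᵢ = Vᵢ/Q.
τ₁ = 277.8/33.90 = 8.19469 min; τ₂ = 334.8/33.90 = 9.87611 min.
Tank 1: C₁ = C_in(1 − e^(−t/τ₁)). Tank 2 (τ₁ ≠ τ₂): C₂ = C_in[1 − (τ₁ e^(−t/τ₁) − τ₂ e^(−t/τ₂))/(τ₁ − τ₂)].
At t = 9.562: e^(−t/τ₁) = 0.311345, e^(−t/τ₂) = 0.379768.
C₂ = 4.561·[1 − (8.19469·0.311345 − 9.87611·0.379768)/(-1.68142)] = 4.561·0.286762 = 1.30792 kg/m³.

1.308 kg/m³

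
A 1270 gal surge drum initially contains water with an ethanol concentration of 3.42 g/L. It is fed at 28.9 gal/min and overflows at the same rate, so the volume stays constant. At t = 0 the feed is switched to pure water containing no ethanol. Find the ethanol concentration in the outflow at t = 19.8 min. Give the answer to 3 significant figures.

2.18 g/L

Mass balance on the solute (V constant): V dC/dt = Q(C_in − C).
Time constant τ = V/Q = 1270/28.9 = 43.945 min.
Integrating: C(t) = C_in + (C₀ − C_in) e^(−t/τ).
C(19.8) = 0 + (3.42 − 0)·e^(−19.8/43.945) = 0 + (3.4200)·0.63727 = 2.1795 g/L.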